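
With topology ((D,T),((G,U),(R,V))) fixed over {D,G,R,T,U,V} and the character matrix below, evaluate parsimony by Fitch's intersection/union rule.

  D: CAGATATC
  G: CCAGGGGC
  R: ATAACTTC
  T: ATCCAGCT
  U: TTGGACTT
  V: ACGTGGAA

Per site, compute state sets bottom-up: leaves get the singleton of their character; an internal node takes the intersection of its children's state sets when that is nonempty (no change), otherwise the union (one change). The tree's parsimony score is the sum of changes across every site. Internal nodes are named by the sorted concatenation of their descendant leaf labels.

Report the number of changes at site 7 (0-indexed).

[col 0] DT: children D:{C}, T:{A} ∪→ {A,C}; cost 1
[col 0] GU: children G:{C}, U:{T} ∪→ {C,T}; cost 1
[col 0] RV: children R:{A}, V:{A} ∩→ {A}; cost 0
[col 0] GRUV: children GU:{C,T}, RV:{A} ∪→ {A,C,T}; cost 1
[col 0] DGRTUV: children DT:{A,C}, GRUV:{A,C,T} ∩→ {A,C}; cost 0
[col 1] DT: children D:{A}, T:{T} ∪→ {A,T}; cost 1
[col 1] GU: children G:{C}, U:{T} ∪→ {C,T}; cost 1
[col 1] RV: children R:{T}, V:{C} ∪→ {C,T}; cost 1
[col 1] GRUV: children GU:{C,T}, RV:{C,T} ∩→ {C,T}; cost 0
[col 1] DGRTUV: children DT:{A,T}, GRUV:{C,T} ∩→ {T}; cost 0
[col 2] DT: children D:{G}, T:{C} ∪→ {C,G}; cost 1
[col 2] GU: children G:{A}, U:{G} ∪→ {A,G}; cost 1
[col 2] RV: children R:{A}, V:{G} ∪→ {A,G}; cost 1
[col 2] GRUV: children GU:{A,G}, RV:{A,G} ∩→ {A,G}; cost 0
[col 2] DGRTUV: children DT:{C,G}, GRUV:{A,G} ∩→ {G}; cost 0
[col 3] DT: children D:{A}, T:{C} ∪→ {A,C}; cost 1
[col 3] GU: children G:{G}, U:{G} ∩→ {G}; cost 0
[col 3] RV: children R:{A}, V:{T} ∪→ {A,T}; cost 1
[col 3] GRUV: children GU:{G}, RV:{A,T} ∪→ {A,G,T}; cost 1
[col 3] DGRTUV: children DT:{A,C}, GRUV:{A,G,T} ∩→ {A}; cost 0
[col 4] DT: children D:{T}, T:{A} ∪→ {A,T}; cost 1
[col 4] GU: children G:{G}, U:{A} ∪→ {A,G}; cost 1
[col 4] RV: children R:{C}, V:{G} ∪→ {C,G}; cost 1
[col 4] GRUV: children GU:{A,G}, RV:{C,G} ∩→ {G}; cost 0
[col 4] DGRTUV: children DT:{A,T}, GRUV:{G} ∪→ {A,G,T}; cost 1
[col 5] DT: children D:{A}, T:{G} ∪→ {A,G}; cost 1
[col 5] GU: children G:{G}, U:{C} ∪→ {C,G}; cost 1
[col 5] RV: children R:{T}, V:{G} ∪→ {G,T}; cost 1
[col 5] GRUV: children GU:{C,G}, RV:{G,T} ∩→ {G}; cost 0
[col 5] DGRTUV: children DT:{A,G}, GRUV:{G} ∩→ {G}; cost 0
[col 6] DT: children D:{T}, T:{C} ∪→ {C,T}; cost 1
[col 6] GU: children G:{G}, U:{T} ∪→ {G,T}; cost 1
[col 6] RV: children R:{T}, V:{A} ∪→ {A,T}; cost 1
[col 6] GRUV: children GU:{G,T}, RV:{A,T} ∩→ {T}; cost 0
[col 6] DGRTUV: children DT:{C,T}, GRUV:{T} ∩→ {T}; cost 0
[col 7] DT: children D:{C}, T:{T} ∪→ {C,T}; cost 1
[col 7] GU: children G:{C}, U:{T} ∪→ {C,T}; cost 1
[col 7] RV: children R:{C}, V:{A} ∪→ {A,C}; cost 1
[col 7] GRUV: children GU:{C,T}, RV:{A,C} ∩→ {C}; cost 0
[col 7] DGRTUV: children DT:{C,T}, GRUV:{C} ∩→ {C}; cost 0
per-site changes: [3, 3, 3, 3, 4, 3, 3, 3]; total = 25

3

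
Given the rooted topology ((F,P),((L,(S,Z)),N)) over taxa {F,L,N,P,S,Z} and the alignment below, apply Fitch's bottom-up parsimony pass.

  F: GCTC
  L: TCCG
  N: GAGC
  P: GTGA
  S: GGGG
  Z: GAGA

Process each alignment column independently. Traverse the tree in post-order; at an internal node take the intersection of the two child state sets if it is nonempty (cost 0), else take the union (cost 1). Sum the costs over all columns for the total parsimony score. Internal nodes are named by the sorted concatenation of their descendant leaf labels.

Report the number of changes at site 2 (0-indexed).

2

site 0, node FP: F={G} ∩ P={G} → {G} (+0)
site 0, node SZ: S={G} ∩ Z={G} → {G} (+0)
site 0, node LSZ: L={T} ∪ SZ={G} → {G,T} (+1)
site 0, node LNSZ: LSZ={G,T} ∩ N={G} → {G} (+0)
site 0, node FLNPSZ: FP={G} ∩ LNSZ={G} → {G} (+0)
site 1, node FP: F={C} ∪ P={T} → {C,T} (+1)
site 1, node SZ: S={G} ∪ Z={A} → {A,G} (+1)
site 1, node LSZ: L={C} ∪ SZ={A,G} → {A,C,G} (+1)
site 1, node LNSZ: LSZ={A,C,G} ∩ N={A} → {A} (+0)
site 1, node FLNPSZ: FP={C,T} ∪ LNSZ={A} → {A,C,T} (+1)
site 2, node FP: F={T} ∪ P={G} → {G,T} (+1)
site 2, node SZ: S={G} ∩ Z={G} → {G} (+0)
site 2, node LSZ: L={C} ∪ SZ={G} → {C,G} (+1)
site 2, node LNSZ: LSZ={C,G} ∩ N={G} → {G} (+0)
site 2, node FLNPSZ: FP={G,T} ∩ LNSZ={G} → {G} (+0)
site 3, node FP: F={C} ∪ P={A} → {A,C} (+1)
site 3, node SZ: S={G} ∪ Z={A} → {A,G} (+1)
site 3, node LSZ: L={G} ∩ SZ={A,G} → {G} (+0)
site 3, node LNSZ: LSZ={G} ∪ N={C} → {C,G} (+1)
site 3, node FLNPSZ: FP={A,C} ∩ LNSZ={C,G} → {C} (+0)
per-site changes: [1, 4, 2, 3]; total = 10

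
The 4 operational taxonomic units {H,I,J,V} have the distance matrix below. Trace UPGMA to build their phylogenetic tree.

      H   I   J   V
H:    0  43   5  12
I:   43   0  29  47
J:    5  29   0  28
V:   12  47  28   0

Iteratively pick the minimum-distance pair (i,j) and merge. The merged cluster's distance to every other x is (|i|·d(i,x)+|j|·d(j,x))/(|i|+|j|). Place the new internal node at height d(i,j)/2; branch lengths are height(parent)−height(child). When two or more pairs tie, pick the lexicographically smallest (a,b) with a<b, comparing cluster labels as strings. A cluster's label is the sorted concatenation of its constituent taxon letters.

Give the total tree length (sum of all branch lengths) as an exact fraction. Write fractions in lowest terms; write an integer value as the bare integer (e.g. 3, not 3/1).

iteration 1: select H,J (d=5); attach at lengths (5/2, 5/2); label the merged cluster HJ
  updated: d(HJ,I)=36, d(HJ,V)=20
iteration 2: select HJ,V (d=20); attach at lengths (15/2, 10); label the merged cluster HJV
  updated: d(HJV,I)=119/3
iteration 3: select HJV,I (d=119/3); attach at lengths (59/6, 119/6); label the merged cluster HIJV
final tree: (((H:5/2,J:5/2):15/2,V:10):59/6,I:119/6)
total length: 313/6

313/6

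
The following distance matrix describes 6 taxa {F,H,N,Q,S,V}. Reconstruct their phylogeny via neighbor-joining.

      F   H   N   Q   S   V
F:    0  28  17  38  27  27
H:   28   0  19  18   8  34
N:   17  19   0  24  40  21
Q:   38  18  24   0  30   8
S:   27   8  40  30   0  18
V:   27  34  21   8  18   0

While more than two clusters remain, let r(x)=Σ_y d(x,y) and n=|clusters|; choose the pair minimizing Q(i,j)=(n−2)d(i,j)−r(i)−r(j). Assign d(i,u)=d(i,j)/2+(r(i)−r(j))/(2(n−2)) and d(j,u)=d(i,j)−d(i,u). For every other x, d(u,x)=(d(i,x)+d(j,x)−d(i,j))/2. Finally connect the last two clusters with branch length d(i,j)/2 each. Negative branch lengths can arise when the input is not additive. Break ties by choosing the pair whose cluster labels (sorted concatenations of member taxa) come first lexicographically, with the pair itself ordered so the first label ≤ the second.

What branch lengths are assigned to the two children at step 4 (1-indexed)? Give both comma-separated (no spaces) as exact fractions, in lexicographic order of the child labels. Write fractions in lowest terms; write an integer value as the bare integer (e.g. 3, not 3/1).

iteration 1: select H,S (d=8, Q=-198); attach at lengths (2, 6); label the merged cluster HS
  updated: d(F,HS)=47/2, d(HS,N)=51/2, d(HS,Q)=20, d(HS,V)=22
iteration 2: select Q,V (d=8, Q=-144); attach at lengths (6, 2); label the merged cluster QV
  updated: d(F,QV)=57/2, d(HS,QV)=17, d(N,QV)=37/2
iteration 3: select F,N (d=17, Q=-96); attach at lengths (21/2, 13/2); label the merged cluster FN
  updated: d(FN,HS)=16, d(FN,QV)=15
iteration 4: select FN,HS (d=16, Q=-48); attach at lengths (7, 9); label the merged cluster FHNS
  updated: d(FHNS,QV)=8
iteration 5: select FHNS,QV (d=8); attach at lengths (4, 4); label the merged cluster FHNQSV
final tree: (((F:21/2,N:13/2):7,(H:2,S:6):9):4,(Q:6,V:2):4)
total length: 57

7,9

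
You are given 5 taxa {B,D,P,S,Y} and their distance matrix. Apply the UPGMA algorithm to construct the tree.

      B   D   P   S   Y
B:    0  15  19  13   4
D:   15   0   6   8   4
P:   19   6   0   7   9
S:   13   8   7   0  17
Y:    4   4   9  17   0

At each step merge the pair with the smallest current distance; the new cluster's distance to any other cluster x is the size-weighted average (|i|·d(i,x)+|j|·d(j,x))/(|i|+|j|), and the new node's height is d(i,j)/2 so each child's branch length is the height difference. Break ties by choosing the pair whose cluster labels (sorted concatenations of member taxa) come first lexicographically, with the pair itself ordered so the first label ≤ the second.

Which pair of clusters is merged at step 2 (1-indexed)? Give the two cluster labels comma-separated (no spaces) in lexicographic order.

D,P

1. join B+Y (d=4) ⇒ BY; edges |B|=2, |Y|=2
  updated: d(BY,D)=19/2, d(BY,P)=14, d(BY,S)=15
2. join D+P (d=6) ⇒ DP; edges |D|=3, |P|=3
  updated: d(BY,DP)=47/4, d(DP,S)=15/2
3. join DP+S (d=15/2) ⇒ DPS; edges |DP|=3/4, |S|=15/4
  updated: d(BY,DPS)=77/6
4. join BY+DPS (d=77/6) ⇒ BDPSY; edges |BY|=53/12, |DPS|=8/3
final tree: ((B:2,Y:2):53/12,((D:3,P:3):3/4,S:15/4):8/3)
total length: 259/12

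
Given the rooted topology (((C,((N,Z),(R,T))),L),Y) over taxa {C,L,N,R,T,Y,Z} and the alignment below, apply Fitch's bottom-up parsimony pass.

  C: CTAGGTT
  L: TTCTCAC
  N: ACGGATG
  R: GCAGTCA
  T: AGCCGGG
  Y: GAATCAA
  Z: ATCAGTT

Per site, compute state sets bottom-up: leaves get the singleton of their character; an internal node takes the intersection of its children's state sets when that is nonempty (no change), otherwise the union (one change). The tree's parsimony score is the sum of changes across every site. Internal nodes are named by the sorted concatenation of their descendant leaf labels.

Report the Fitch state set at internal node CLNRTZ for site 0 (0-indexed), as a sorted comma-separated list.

A,C,T

NZ@0: {A} ∩ {A} = {A} (intersection, +0)
RT@0: {G} ∪ {A} = {A,G} (union, +1)
NRTZ@0: {A} ∩ {A,G} = {A} (intersection, +0)
CNRTZ@0: {C} ∪ {A} = {A,C} (union, +1)
CLNRTZ@0: {A,C} ∪ {T} = {A,C,T} (union, +1)
CLNRTYZ@0: {A,C,T} ∪ {G} = {A,C,G,T} (union, +1)
NZ@1: {C} ∪ {T} = {C,T} (union, +1)
RT@1: {C} ∪ {G} = {C,G} (union, +1)
NRTZ@1: {C,T} ∩ {C,G} = {C} (intersection, +0)
CNRTZ@1: {T} ∪ {C} = {C,T} (union, +1)
CLNRTZ@1: {C,T} ∩ {T} = {T} (intersection, +0)
CLNRTYZ@1: {T} ∪ {A} = {A,T} (union, +1)
NZ@2: {G} ∪ {C} = {C,G} (union, +1)
RT@2: {A} ∪ {C} = {A,C} (union, +1)
NRTZ@2: {C,G} ∩ {A,C} = {C} (intersection, +0)
CNRTZ@2: {A} ∪ {C} = {A,C} (union, +1)
CLNRTZ@2: {A,C} ∩ {C} = {C} (intersection, +0)
CLNRTYZ@2: {C} ∪ {A} = {A,C} (union, +1)
NZ@3: {G} ∪ {A} = {A,G} (union, +1)
RT@3: {G} ∪ {C} = {C,G} (union, +1)
NRTZ@3: {A,G} ∩ {C,G} = {G} (intersection, +0)
CNRTZ@3: {G} ∩ {G} = {G} (intersection, +0)
CLNRTZ@3: {G} ∪ {T} = {G,T} (union, +1)
CLNRTYZ@3: {G,T} ∩ {T} = {T} (intersection, +0)
NZ@4: {A} ∪ {G} = {A,G} (union, +1)
RT@4: {T} ∪ {G} = {G,T} (union, +1)
NRTZ@4: {A,G} ∩ {G,T} = {G} (intersection, +0)
CNRTZ@4: {G} ∩ {G} = {G} (intersection, +0)
CLNRTZ@4: {G} ∪ {C} = {C,G} (union, +1)
CLNRTYZ@4: {C,G} ∩ {C} = {C} (intersection, +0)
NZ@5: {T} ∩ {T} = {T} (intersection, +0)
RT@5: {C} ∪ {G} = {C,G} (union, +1)
NRTZ@5: {T} ∪ {C,G} = {C,G,T} (union, +1)
CNRTZ@5: {T} ∩ {C,G,T} = {T} (intersection, +0)
CLNRTZ@5: {T} ∪ {A} = {A,T} (union, +1)
CLNRTYZ@5: {A,T} ∩ {A} = {A} (intersection, +0)
NZ@6: {G} ∪ {T} = {G,T} (union, +1)
RT@6: {A} ∪ {G} = {A,G} (union, +1)
NRTZ@6: {G,T} ∩ {A,G} = {G} (intersection, +0)
CNRTZ@6: {T} ∪ {G} = {G,T} (union, +1)
CLNRTZ@6: {G,T} ∪ {C} = {C,G,T} (union, +1)
CLNRTYZ@6: {C,G,T} ∪ {A} = {A,C,G,T} (union, +1)
per-site changes: [4, 4, 4, 3, 3, 3, 5]; total = 26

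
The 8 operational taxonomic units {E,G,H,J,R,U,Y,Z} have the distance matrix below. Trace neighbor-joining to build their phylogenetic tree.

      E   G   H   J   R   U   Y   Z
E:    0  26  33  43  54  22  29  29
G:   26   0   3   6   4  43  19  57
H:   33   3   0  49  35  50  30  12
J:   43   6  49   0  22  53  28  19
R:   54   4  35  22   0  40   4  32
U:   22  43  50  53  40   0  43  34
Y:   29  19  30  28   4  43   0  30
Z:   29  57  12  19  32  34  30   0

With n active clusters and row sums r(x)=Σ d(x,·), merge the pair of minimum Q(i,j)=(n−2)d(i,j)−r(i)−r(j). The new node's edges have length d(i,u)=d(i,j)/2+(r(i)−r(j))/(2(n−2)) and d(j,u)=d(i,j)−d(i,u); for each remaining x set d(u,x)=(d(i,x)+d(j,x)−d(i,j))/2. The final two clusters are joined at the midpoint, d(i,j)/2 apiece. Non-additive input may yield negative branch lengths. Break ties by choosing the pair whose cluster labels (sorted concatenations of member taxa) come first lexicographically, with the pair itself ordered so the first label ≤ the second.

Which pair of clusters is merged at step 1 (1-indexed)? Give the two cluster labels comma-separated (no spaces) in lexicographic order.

1. join E+U (d=22, Q=-389) ⇒ EU; edges |E|=83/12, |U|=181/12
  updated: d(EU,G)=47/2, d(EU,H)=61/2, d(EU,J)=37, d(EU,R)=36, d(EU,Y)=25, d(EU,Z)=41/2
2. join H+Z (d=12, Q=-270) ⇒ HZ; edges |H|=49/10, |Z|=71/10
  updated: d(EU,HZ)=39/2, d(G,HZ)=24, d(HZ,J)=28, d(HZ,R)=55/2, d(HZ,Y)=24
3. join EU+HZ (d=39/2, Q=-186) ⇒ EHUZ; edges |EU|=12, |HZ|=15/2
  updated: d(EHUZ,G)=14, d(EHUZ,J)=91/4, d(EHUZ,R)=22, d(EHUZ,Y)=59/4
4. join R+Y (d=4, Q=-423/4) ⇒ RY; edges |R|=-7/24, |Y|=103/24
  updated: d(EHUZ,RY)=131/8, d(G,RY)=19/2, d(J,RY)=23
5. join EHUZ+RY (d=131/8, Q=-277/4) ⇒ EHRUYZ; edges |EHUZ|=37/4, |RY|=57/8
  updated: d(EHRUYZ,G)=57/16, d(EHRUYZ,J)=235/16
6. join EHRUYZ+G (d=57/16, Q=-97/4) ⇒ EGHRUYZ; edges |EHRUYZ|=49/8, |G|=-41/16
  updated: d(EGHRUYZ,J)=137/16
7. join EGHRUYZ+J (d=137/16) ⇒ EGHJRUYZ; edges |EGHRUYZ|=137/32, |J|=137/32
final tree: (((((E:83/12,U:181/12):12,(H:49/10,Z:71/10):15/2):37/4,(R:-7/24,Y:103/24):57/8):49/8,G:-41/16):137/32,J:137/32)
total length: 86

E,U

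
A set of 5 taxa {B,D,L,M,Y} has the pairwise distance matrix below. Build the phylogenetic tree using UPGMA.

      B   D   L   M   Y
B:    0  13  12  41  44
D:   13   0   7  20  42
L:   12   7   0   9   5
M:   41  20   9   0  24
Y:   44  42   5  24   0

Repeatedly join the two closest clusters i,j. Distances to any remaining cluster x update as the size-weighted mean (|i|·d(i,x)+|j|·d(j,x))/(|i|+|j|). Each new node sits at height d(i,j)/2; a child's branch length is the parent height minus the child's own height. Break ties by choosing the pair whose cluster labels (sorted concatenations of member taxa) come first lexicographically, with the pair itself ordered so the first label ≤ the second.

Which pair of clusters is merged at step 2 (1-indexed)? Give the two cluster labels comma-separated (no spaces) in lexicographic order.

B,D

1. join L+Y (d=5) ⇒ LY; edges |L|=5/2, |Y|=5/2
  updated: d(B,LY)=28, d(D,LY)=49/2, d(LY,M)=33/2
2. join B+D (d=13) ⇒ BD; edges |B|=13/2, |D|=13/2
  updated: d(BD,LY)=105/4, d(BD,M)=61/2
3. join LY+M (d=33/2) ⇒ LMY; edges |LY|=23/4, |M|=33/4
  updated: d(BD,LMY)=83/3
4. join BD+LMY (d=83/3) ⇒ BDLMY; edges |BD|=22/3, |LMY|=67/12
final tree: ((B:13/2,D:13/2):22/3,((L:5/2,Y:5/2):23/4,M:33/4):67/12)
total length: 539/12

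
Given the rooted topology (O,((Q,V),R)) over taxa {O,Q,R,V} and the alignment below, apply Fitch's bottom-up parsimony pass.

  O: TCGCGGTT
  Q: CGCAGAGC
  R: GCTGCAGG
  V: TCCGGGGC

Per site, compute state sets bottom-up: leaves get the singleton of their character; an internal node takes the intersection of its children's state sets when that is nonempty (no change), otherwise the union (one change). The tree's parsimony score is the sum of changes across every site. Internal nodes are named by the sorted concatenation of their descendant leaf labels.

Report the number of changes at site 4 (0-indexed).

1

[col 0] QV: children Q:{C}, V:{T} ∪→ {C,T}; cost 1
[col 0] QRV: children QV:{C,T}, R:{G} ∪→ {C,G,T}; cost 1
[col 0] OQRV: children O:{T}, QRV:{C,G,T} ∩→ {T}; cost 0
[col 1] QV: children Q:{G}, V:{C} ∪→ {C,G}; cost 1
[col 1] QRV: children QV:{C,G}, R:{C} ∩→ {C}; cost 0
[col 1] OQRV: children O:{C}, QRV:{C} ∩→ {C}; cost 0
[col 2] QV: children Q:{C}, V:{C} ∩→ {C}; cost 0
[col 2] QRV: children QV:{C}, R:{T} ∪→ {C,T}; cost 1
[col 2] OQRV: children O:{G}, QRV:{C,T} ∪→ {C,G,T}; cost 1
[col 3] QV: children Q:{A}, V:{G} ∪→ {A,G}; cost 1
[col 3] QRV: children QV:{A,G}, R:{G} ∩→ {G}; cost 0
[col 3] OQRV: children O:{C}, QRV:{G} ∪→ {C,G}; cost 1
[col 4] QV: children Q:{G}, V:{G} ∩→ {G}; cost 0
[col 4] QRV: children QV:{G}, R:{C} ∪→ {C,G}; cost 1
[col 4] OQRV: children O:{G}, QRV:{C,G} ∩→ {G}; cost 0
[col 5] QV: children Q:{A}, V:{G} ∪→ {A,G}; cost 1
[col 5] QRV: children QV:{A,G}, R:{A} ∩→ {A}; cost 0
[col 5] OQRV: children O:{G}, QRV:{A} ∪→ {A,G}; cost 1
[col 6] QV: children Q:{G}, V:{G} ∩→ {G}; cost 0
[col 6] QRV: children QV:{G}, R:{G} ∩→ {G}; cost 0
[col 6] OQRV: children O:{T}, QRV:{G} ∪→ {G,T}; cost 1
[col 7] QV: children Q:{C}, V:{C} ∩→ {C}; cost 0
[col 7] QRV: children QV:{C}, R:{G} ∪→ {C,G}; cost 1
[col 7] OQRV: children O:{T}, QRV:{C,G} ∪→ {C,G,T}; cost 1
per-site changes: [2, 1, 2, 2, 1, 2, 1, 2]; total = 13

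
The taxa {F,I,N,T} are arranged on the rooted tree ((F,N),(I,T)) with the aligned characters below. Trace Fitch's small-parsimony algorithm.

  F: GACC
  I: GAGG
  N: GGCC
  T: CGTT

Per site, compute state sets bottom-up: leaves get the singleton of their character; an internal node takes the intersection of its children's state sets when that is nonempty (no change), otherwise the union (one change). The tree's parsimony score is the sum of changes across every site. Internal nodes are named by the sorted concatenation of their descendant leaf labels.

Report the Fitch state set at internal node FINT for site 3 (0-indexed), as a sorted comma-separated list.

FN@0: {G} ∩ {G} = {G} (intersection, +0)
IT@0: {G} ∪ {C} = {C,G} (union, +1)
FINT@0: {G} ∩ {C,G} = {G} (intersection, +0)
FN@1: {A} ∪ {G} = {A,G} (union, +1)
IT@1: {A} ∪ {G} = {A,G} (union, +1)
FINT@1: {A,G} ∩ {A,G} = {A,G} (intersection, +0)
FN@2: {C} ∩ {C} = {C} (intersection, +0)
IT@2: {G} ∪ {T} = {G,T} (union, +1)
FINT@2: {C} ∪ {G,T} = {C,G,T} (union, +1)
FN@3: {C} ∩ {C} = {C} (intersection, +0)
IT@3: {G} ∪ {T} = {G,T} (union, +1)
FINT@3: {C} ∪ {G,T} = {C,G,T} (union, +1)
per-site changes: [1, 2, 2, 2]; total = 7

C,G,T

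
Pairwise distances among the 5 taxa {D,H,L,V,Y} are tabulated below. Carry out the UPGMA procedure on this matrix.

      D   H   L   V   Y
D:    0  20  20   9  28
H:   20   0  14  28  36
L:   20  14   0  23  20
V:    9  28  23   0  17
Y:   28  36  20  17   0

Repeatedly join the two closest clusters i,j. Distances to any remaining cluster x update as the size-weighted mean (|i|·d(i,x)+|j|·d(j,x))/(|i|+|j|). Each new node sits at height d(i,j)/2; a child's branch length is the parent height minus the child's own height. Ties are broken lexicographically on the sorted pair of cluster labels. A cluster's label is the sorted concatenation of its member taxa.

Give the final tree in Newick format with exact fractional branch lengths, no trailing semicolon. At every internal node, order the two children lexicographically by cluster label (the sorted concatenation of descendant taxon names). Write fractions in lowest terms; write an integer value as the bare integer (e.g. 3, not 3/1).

step 1: merge (D,V) at d=9; branch lengths D→9/2, V→9/2; new cluster DV
  updated: d(DV,H)=24, d(DV,L)=43/2, d(DV,Y)=45/2
step 2: merge (H,L) at d=14; branch lengths H→7, L→7; new cluster HL
  updated: d(DV,HL)=91/4, d(HL,Y)=28
step 3: merge (DV,Y) at d=45/2; branch lengths DV→27/4, Y→45/4; new cluster DVY
  updated: d(DVY,HL)=49/2
step 4: merge (DVY,HL) at d=49/2; branch lengths DVY→1, HL→21/4; new cluster DHLVY
final tree: (((D:9/2,V:9/2):27/4,Y:45/4):1,(H:7,L:7):21/4)
total length: 189/4

(((D:9/2,V:9/2):27/4,Y:45/4):1,(H:7,L:7):21/4)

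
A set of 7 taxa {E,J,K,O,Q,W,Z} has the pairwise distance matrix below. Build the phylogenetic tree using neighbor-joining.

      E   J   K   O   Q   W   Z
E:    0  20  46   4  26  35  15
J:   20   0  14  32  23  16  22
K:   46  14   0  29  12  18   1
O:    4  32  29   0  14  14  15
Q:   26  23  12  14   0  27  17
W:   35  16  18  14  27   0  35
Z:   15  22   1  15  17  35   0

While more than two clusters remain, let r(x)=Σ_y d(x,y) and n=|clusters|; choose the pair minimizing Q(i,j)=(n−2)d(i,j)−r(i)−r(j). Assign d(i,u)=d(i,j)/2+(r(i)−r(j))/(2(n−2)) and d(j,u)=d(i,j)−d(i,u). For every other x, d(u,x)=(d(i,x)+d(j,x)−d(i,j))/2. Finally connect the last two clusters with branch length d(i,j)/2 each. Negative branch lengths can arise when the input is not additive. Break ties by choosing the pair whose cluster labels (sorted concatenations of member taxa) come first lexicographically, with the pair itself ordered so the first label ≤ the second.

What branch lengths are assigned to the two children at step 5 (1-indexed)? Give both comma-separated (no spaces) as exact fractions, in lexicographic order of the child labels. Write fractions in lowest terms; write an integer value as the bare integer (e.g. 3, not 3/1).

1. join E+O (d=4, Q=-234) ⇒ EO; edges |E|=29/5, |O|=-9/5
  updated: d(EO,J)=24, d(EO,K)=71/2, d(EO,Q)=18, d(EO,W)=45/2, d(EO,Z)=13
2. join K+Z (d=1, Q=-329/2) ⇒ KZ; edges |K|=-7/16, |Z|=23/16
  updated: d(EO,KZ)=95/4, d(J,KZ)=35/2, d(KZ,Q)=14, d(KZ,W)=26
3. join J+W (d=16, Q=-124) ⇒ JW; edges |J|=37/6, |W|=59/6
  updated: d(EO,JW)=61/4, d(JW,KZ)=55/4, d(JW,Q)=17
4. join EO+JW (d=61/4, Q=-145/2) ⇒ EJOW; edges |EO|=83/8, |JW|=39/8
  updated: d(EJOW,KZ)=89/8, d(EJOW,Q)=79/8
5. join EJOW+KZ (d=89/8, Q=-35) ⇒ EJKOWZ; edges |EJOW|=7/2, |KZ|=61/8
  updated: d(EJKOWZ,Q)=51/8
6. join EJKOWZ+Q (d=51/8) ⇒ EJKOQWZ; edges |EJKOWZ|=51/16, |Q|=51/16
final tree: ((((E:29/5,O:-9/5):83/8,(J:37/6,W:59/6):39/8):7/2,(K:-7/16,Z:23/16):61/8):51/16,Q:51/16)
total length: 215/4

7/2,61/8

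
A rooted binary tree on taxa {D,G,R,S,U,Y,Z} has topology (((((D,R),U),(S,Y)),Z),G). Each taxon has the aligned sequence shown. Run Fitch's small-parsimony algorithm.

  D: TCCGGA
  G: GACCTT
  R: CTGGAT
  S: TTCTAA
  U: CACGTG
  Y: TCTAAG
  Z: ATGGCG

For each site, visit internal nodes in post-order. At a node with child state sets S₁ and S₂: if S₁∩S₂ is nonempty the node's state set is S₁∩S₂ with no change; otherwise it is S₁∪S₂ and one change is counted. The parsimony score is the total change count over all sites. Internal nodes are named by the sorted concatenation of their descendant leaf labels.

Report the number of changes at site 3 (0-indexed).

3

[col 0] DR: children D:{T}, R:{C} ∪→ {C,T}; cost 1
[col 0] DRU: children DR:{C,T}, U:{C} ∩→ {C}; cost 0
[col 0] SY: children S:{T}, Y:{T} ∩→ {T}; cost 0
[col 0] DRSUY: children DRU:{C}, SY:{T} ∪→ {C,T}; cost 1
[col 0] DRSUYZ: children DRSUY:{C,T}, Z:{A} ∪→ {A,C,T}; cost 1
[col 0] DGRSUYZ: children DRSUYZ:{A,C,T}, G:{G} ∪→ {A,C,G,T}; cost 1
[col 1] DR: children D:{C}, R:{T} ∪→ {C,T}; cost 1
[col 1] DRU: children DR:{C,T}, U:{A} ∪→ {A,C,T}; cost 1
[col 1] SY: children S:{T}, Y:{C} ∪→ {C,T}; cost 1
[col 1] DRSUY: children DRU:{A,C,T}, SY:{C,T} ∩→ {C,T}; cost 0
[col 1] DRSUYZ: children DRSUY:{C,T}, Z:{T} ∩→ {T}; cost 0
[col 1] DGRSUYZ: children DRSUYZ:{T}, G:{A} ∪→ {A,T}; cost 1
[col 2] DR: children D:{C}, R:{G} ∪→ {C,G}; cost 1
[col 2] DRU: children DR:{C,G}, U:{C} ∩→ {C}; cost 0
[col 2] SY: children S:{C}, Y:{T} ∪→ {C,T}; cost 1
[col 2] DRSUY: children DRU:{C}, SY:{C,T} ∩→ {C}; cost 0
[col 2] DRSUYZ: children DRSUY:{C}, Z:{G} ∪→ {C,G}; cost 1
[col 2] DGRSUYZ: children DRSUYZ:{C,G}, G:{C} ∩→ {C}; cost 0
[col 3] DR: children D:{G}, R:{G} ∩→ {G}; cost 0
[col 3] DRU: children DR:{G}, U:{G} ∩→ {G}; cost 0
[col 3] SY: children S:{T}, Y:{A} ∪→ {A,T}; cost 1
[col 3] DRSUY: children DRU:{G}, SY:{A,T} ∪→ {A,G,T}; cost 1
[col 3] DRSUYZ: children DRSUY:{A,G,T}, Z:{G} ∩→ {G}; cost 0
[col 3] DGRSUYZ: children DRSUYZ:{G}, G:{C} ∪→ {C,G}; cost 1
[col 4] DR: children D:{G}, R:{A} ∪→ {A,G}; cost 1
[col 4] DRU: children DR:{A,G}, U:{T} ∪→ {A,G,T}; cost 1
[col 4] SY: children S:{A}, Y:{A} ∩→ {A}; cost 0
[col 4] DRSUY: children DRU:{A,G,T}, SY:{A} ∩→ {A}; cost 0
[col 4] DRSUYZ: children DRSUY:{A}, Z:{C} ∪→ {A,C}; cost 1
[col 4] DGRSUYZ: children DRSUYZ:{A,C}, G:{T} ∪→ {A,C,T}; cost 1
[col 5] DR: children D:{A}, R:{T} ∪→ {A,T}; cost 1
[col 5] DRU: children DR:{A,T}, U:{G} ∪→ {A,G,T}; cost 1
[col 5] SY: children S:{A}, Y:{G} ∪→ {A,G}; cost 1
[col 5] DRSUY: children DRU:{A,G,T}, SY:{A,G} ∩→ {A,G}; cost 0
[col 5] DRSUYZ: children DRSUY:{A,G}, Z:{G} ∩→ {G}; cost 0
[col 5] DGRSUYZ: children DRSUYZ:{G}, G:{T} ∪→ {G,T}; cost 1
per-site changes: [4, 4, 3, 3, 4, 4]; total = 22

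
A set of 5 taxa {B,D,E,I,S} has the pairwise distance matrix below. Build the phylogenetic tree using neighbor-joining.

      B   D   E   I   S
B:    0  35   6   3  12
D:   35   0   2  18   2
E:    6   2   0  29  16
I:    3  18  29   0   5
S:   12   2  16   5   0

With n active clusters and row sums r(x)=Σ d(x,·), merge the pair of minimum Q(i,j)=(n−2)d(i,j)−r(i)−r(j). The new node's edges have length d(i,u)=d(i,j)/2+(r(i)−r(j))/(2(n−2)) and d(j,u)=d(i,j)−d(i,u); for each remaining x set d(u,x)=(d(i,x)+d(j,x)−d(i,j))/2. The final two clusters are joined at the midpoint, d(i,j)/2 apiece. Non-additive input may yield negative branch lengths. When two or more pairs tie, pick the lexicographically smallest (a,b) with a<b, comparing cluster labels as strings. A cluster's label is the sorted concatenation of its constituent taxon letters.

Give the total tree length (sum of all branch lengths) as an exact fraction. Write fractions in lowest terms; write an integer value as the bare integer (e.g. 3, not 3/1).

89/4

step 1: merge (D,E) at d=2, Q=-104; branch lengths D→5/3, E→1/3; new cluster DE
  updated: d(B,DE)=39/2, d(DE,I)=45/2, d(DE,S)=8
step 2: merge (B,I) at d=3, Q=-59; branch lengths B→5/2, I→1/2; new cluster BI
  updated: d(BI,DE)=39/2, d(BI,S)=7
step 3: merge (BI,DE) at d=39/2, Q=-69/2; branch lengths BI→37/4, DE→41/4; new cluster BDEI
  updated: d(BDEI,S)=-9/4
step 4: merge (BDEI,S) at d=-9/4; branch lengths BDEI→-9/8, S→-9/8; new cluster BDEIS
final tree: (((B:5/2,I:1/2):37/4,(D:5/3,E:1/3):41/4):-9/8,S:-9/8)
total length: 89/4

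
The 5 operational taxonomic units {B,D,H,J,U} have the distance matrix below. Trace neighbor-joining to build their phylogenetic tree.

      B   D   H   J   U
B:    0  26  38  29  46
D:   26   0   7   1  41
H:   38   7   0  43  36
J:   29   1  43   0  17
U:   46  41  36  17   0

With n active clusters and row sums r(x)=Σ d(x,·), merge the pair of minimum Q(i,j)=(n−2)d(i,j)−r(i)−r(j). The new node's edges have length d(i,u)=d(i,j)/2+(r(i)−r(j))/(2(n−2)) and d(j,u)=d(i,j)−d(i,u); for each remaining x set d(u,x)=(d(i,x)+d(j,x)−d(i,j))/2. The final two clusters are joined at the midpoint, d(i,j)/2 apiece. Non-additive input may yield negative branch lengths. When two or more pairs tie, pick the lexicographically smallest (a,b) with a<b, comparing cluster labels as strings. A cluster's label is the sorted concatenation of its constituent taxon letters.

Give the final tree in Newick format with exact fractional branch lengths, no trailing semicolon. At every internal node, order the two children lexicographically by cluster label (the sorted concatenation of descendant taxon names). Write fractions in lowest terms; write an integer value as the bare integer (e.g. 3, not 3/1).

1. join J+U (d=17, Q=-179) ⇒ JU; edges |J|=1/6, |U|=101/6
  updated: d(B,JU)=29, d(D,JU)=25/2, d(H,JU)=31
2. join B+JU (d=29, Q=-215/2) ⇒ BJU; edges |B|=157/8, |JU|=75/8
  updated: d(BJU,D)=19/4, d(BJU,H)=20
3. join BJU+D (d=19/4, Q=-127/4) ⇒ BDJU; edges |BJU|=71/8, |D|=-33/8
  updated: d(BDJU,H)=89/8
4. join BDJU+H (d=89/8) ⇒ BDHJU; edges |BDJU|=89/16, |H|=89/16
final tree: (((B:157/8,(J:1/6,U:101/6):75/8):71/8,D:-33/8):89/16,H:89/16)
total length: 495/8

(((B:157/8,(J:1/6,U:101/6):75/8):71/8,D:-33/8):89/16,H:89/16)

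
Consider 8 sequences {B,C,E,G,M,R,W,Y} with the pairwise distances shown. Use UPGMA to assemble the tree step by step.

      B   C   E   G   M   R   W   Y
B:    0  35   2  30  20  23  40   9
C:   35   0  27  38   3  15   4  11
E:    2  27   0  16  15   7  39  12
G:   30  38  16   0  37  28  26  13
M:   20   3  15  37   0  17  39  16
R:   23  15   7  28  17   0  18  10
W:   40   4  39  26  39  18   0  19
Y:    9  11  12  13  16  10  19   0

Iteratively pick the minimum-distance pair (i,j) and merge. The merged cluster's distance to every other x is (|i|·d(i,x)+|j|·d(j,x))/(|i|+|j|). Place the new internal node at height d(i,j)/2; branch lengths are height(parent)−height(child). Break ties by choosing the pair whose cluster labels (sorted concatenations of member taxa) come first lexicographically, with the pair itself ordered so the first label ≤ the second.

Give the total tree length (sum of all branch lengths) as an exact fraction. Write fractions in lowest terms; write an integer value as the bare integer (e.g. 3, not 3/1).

1. join B+E (d=2) ⇒ BE; edges |B|=1, |E|=1
  updated: d(BE,C)=31, d(BE,G)=23, d(BE,M)=35/2, d(BE,R)=15, d(BE,W)=79/2, d(BE,Y)=21/2
2. join C+M (d=3) ⇒ CM; edges |C|=3/2, |M|=3/2
  updated: d(BE,CM)=97/4, d(CM,G)=75/2, d(CM,R)=16, d(CM,W)=43/2, d(CM,Y)=27/2
3. join R+Y (d=10) ⇒ RY; edges |R|=5, |Y|=5
  updated: d(BE,RY)=51/4, d(CM,RY)=59/4, d(G,RY)=41/2, d(RY,W)=37/2
4. join BE+RY (d=51/4) ⇒ BERY; edges |BE|=43/8, |RY|=11/8
  updated: d(BERY,CM)=39/2, d(BERY,G)=87/4, d(BERY,W)=29
5. join BERY+CM (d=39/2) ⇒ BCEMRY; edges |BERY|=27/8, |CM|=33/4
  updated: d(BCEMRY,G)=27, d(BCEMRY,W)=53/2
6. join G+W (d=26) ⇒ GW; edges |G|=13, |W|=13
  updated: d(BCEMRY,GW)=107/4
7. join BCEMRY+GW (d=107/4) ⇒ BCEGMRWY; edges |BCEMRY|=29/8, |GW|=3/8
final tree: ((((B:1,E:1):43/8,(R:5,Y:5):11/8):27/8,(C:3/2,M:3/2):33/4):29/8,(G:13,W:13):3/8)
total length: 507/8

507/8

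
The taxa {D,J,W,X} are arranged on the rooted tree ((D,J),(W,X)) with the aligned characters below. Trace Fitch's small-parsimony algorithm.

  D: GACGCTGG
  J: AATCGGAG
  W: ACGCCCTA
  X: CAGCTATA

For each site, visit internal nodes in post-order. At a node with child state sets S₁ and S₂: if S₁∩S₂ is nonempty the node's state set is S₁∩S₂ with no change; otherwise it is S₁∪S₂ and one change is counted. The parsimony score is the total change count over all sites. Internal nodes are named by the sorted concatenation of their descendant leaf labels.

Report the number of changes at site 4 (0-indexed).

2

[col 0] DJ: children D:{G}, J:{A} ∪→ {A,G}; cost 1
[col 0] WX: children W:{A}, X:{C} ∪→ {A,C}; cost 1
[col 0] DJWX: children DJ:{A,G}, WX:{A,C} ∩→ {A}; cost 0
[col 1] DJ: children D:{A}, J:{A} ∩→ {A}; cost 0
[col 1] WX: children W:{C}, X:{A} ∪→ {A,C}; cost 1
[col 1] DJWX: children DJ:{A}, WX:{A,C} ∩→ {A}; cost 0
[col 2] DJ: children D:{C}, J:{T} ∪→ {C,T}; cost 1
[col 2] WX: children W:{G}, X:{G} ∩→ {G}; cost 0
[col 2] DJWX: children DJ:{C,T}, WX:{G} ∪→ {C,G,T}; cost 1
[col 3] DJ: children D:{G}, J:{C} ∪→ {C,G}; cost 1
[col 3] WX: children W:{C}, X:{C} ∩→ {C}; cost 0
[col 3] DJWX: children DJ:{C,G}, WX:{C} ∩→ {C}; cost 0
[col 4] DJ: children D:{C}, J:{G} ∪→ {C,G}; cost 1
[col 4] WX: children W:{C}, X:{T} ∪→ {C,T}; cost 1
[col 4] DJWX: children DJ:{C,G}, WX:{C,T} ∩→ {C}; cost 0
[col 5] DJ: children D:{T}, J:{G} ∪→ {G,T}; cost 1
[col 5] WX: children W:{C}, X:{A} ∪→ {A,C}; cost 1
[col 5] DJWX: children DJ:{G,T}, WX:{A,C} ∪→ {A,C,G,T}; cost 1
[col 6] DJ: children D:{G}, J:{A} ∪→ {A,G}; cost 1
[col 6] WX: children W:{T}, X:{T} ∩→ {T}; cost 0
[col 6] DJWX: children DJ:{A,G}, WX:{T} ∪→ {A,G,T}; cost 1
[col 7] DJ: children D:{G}, J:{G} ∩→ {G}; cost 0
[col 7] WX: children W:{A}, X:{A} ∩→ {A}; cost 0
[col 7] DJWX: children DJ:{G}, WX:{A} ∪→ {A,G}; cost 1
per-site changes: [2, 1, 2, 1, 2, 3, 2, 1]; total = 14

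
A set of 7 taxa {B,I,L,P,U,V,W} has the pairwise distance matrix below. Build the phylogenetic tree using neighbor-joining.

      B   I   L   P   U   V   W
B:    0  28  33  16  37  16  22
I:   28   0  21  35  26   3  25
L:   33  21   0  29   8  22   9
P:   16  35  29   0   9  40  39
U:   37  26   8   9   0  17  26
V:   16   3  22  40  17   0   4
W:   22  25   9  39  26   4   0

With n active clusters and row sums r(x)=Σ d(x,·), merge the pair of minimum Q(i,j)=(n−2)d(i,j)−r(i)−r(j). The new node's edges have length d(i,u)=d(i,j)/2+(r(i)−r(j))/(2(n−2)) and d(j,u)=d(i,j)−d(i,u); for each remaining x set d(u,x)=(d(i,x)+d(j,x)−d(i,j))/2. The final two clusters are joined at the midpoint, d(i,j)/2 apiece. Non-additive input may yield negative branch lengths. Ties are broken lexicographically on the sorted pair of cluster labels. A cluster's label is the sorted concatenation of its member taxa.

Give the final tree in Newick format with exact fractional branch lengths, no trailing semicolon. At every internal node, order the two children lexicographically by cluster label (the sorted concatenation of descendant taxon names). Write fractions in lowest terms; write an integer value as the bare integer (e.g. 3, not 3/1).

iteration 1: select P,U (d=9, Q=-246); attach at lengths (9, 0); label the merged cluster PU
  updated: d(B,PU)=22, d(I,PU)=26, d(L,PU)=14, d(PU,V)=24, d(PU,W)=28
iteration 2: select I,V (d=3, Q=-160); attach at lengths (23/4, -11/4); label the merged cluster IV
  updated: d(B,IV)=41/2, d(IV,L)=20, d(IV,PU)=47/2, d(IV,W)=13
iteration 3: select L,PU (d=14, Q=-243/2); attach at lengths (61/12, 107/12); label the merged cluster LPU
  updated: d(B,LPU)=41/2, d(IV,LPU)=59/4, d(LPU,W)=23/2
iteration 4: select B,IV (d=41/2, Q=-281/4); attach at lengths (223/16, 105/16); label the merged cluster BIV
  updated: d(BIV,LPU)=59/8, d(BIV,W)=29/4
iteration 5: select BIV,LPU (d=59/8, Q=-209/8); attach at lengths (25/16, 93/16); label the merged cluster BILPUV
  updated: d(BILPUV,W)=91/16
iteration 6: select BILPUV,W (d=91/16); attach at lengths (91/32, 91/32); label the merged cluster BILPUVW
final tree: (((B:223/16,(I:23/4,V:-11/4):105/16):25/16,(L:61/12,(P:9,U:0):107/12):93/16):91/32,W:91/32)
total length: 953/16

(((B:223/16,(I:23/4,V:-11/4):105/16):25/16,(L:61/12,(P:9,U:0):107/12):93/16):91/32,W:91/32)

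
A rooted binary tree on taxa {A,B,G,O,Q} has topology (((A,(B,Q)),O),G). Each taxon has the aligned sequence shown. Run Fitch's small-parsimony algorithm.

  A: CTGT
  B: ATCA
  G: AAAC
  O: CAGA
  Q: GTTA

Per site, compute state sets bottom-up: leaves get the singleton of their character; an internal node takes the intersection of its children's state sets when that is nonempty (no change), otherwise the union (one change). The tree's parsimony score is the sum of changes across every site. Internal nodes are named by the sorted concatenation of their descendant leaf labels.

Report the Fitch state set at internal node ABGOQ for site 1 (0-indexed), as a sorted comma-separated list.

A

[col 0] BQ: children B:{A}, Q:{G} ∪→ {A,G}; cost 1
[col 0] ABQ: children A:{C}, BQ:{A,G} ∪→ {A,C,G}; cost 1
[col 0] ABOQ: children ABQ:{A,C,G}, O:{C} ∩→ {C}; cost 0
[col 0] ABGOQ: children ABOQ:{C}, G:{A} ∪→ {A,C}; cost 1
[col 1] BQ: children B:{T}, Q:{T} ∩→ {T}; cost 0
[col 1] ABQ: children A:{T}, BQ:{T} ∩→ {T}; cost 0
[col 1] ABOQ: children ABQ:{T}, O:{A} ∪→ {A,T}; cost 1
[col 1] ABGOQ: children ABOQ:{A,T}, G:{A} ∩→ {A}; cost 0
[col 2] BQ: children B:{C}, Q:{T} ∪→ {C,T}; cost 1
[col 2] ABQ: children A:{G}, BQ:{C,T} ∪→ {C,G,T}; cost 1
[col 2] ABOQ: children ABQ:{C,G,T}, O:{G} ∩→ {G}; cost 0
[col 2] ABGOQ: children ABOQ:{G}, G:{A} ∪→ {A,G}; cost 1
[col 3] BQ: children B:{A}, Q:{A} ∩→ {A}; cost 0
[col 3] ABQ: children A:{T}, BQ:{A} ∪→ {A,T}; cost 1
[col 3] ABOQ: children ABQ:{A,T}, O:{A} ∩→ {A}; cost 0
[col 3] ABGOQ: children ABOQ:{A}, G:{C} ∪→ {A,C}; cost 1
per-site changes: [3, 1, 3, 2]; total = 9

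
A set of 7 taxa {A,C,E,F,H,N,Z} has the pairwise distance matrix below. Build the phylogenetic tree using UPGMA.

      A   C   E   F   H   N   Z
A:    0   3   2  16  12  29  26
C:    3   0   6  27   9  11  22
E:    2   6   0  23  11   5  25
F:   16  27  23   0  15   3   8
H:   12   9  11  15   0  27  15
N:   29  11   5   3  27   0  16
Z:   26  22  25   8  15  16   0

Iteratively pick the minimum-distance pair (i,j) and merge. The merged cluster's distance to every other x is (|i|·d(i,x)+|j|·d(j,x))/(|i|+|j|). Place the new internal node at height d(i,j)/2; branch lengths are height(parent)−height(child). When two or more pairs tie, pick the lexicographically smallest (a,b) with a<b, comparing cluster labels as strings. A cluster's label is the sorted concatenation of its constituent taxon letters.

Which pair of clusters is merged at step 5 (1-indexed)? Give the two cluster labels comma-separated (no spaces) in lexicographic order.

FN,Z

step 1: merge (A,E) at d=2; branch lengths A→1, E→1; new cluster AE
  updated: d(AE,C)=9/2, d(AE,F)=39/2, d(AE,H)=23/2, d(AE,N)=17, d(AE,Z)=51/2
step 2: merge (F,N) at d=3; branch lengths F→3/2, N→3/2; new cluster FN
  updated: d(AE,FN)=73/4, d(C,FN)=19, d(FN,H)=21, d(FN,Z)=12
step 3: merge (AE,C) at d=9/2; branch lengths AE→5/4, C→9/4; new cluster ACE
  updated: d(ACE,FN)=37/2, d(ACE,H)=32/3, d(ACE,Z)=73/3
step 4: merge (ACE,H) at d=32/3; branch lengths ACE→37/12, H→16/3; new cluster ACEH
  updated: d(ACEH,FN)=153/8, d(ACEH,Z)=22
step 5: merge (FN,Z) at d=12; branch lengths FN→9/2, Z→6; new cluster FNZ
  updated: d(ACEH,FNZ)=241/12
step 6: merge (ACEH,FNZ) at d=241/12; branch lengths ACEH→113/24, FNZ→97/24; new cluster ACEFHNZ
final tree: ((((A:1,E:1):5/4,C:9/4):37/12,H:16/3):113/24,((F:3/2,N:3/2):9/2,Z:6):97/24)
total length: 217/6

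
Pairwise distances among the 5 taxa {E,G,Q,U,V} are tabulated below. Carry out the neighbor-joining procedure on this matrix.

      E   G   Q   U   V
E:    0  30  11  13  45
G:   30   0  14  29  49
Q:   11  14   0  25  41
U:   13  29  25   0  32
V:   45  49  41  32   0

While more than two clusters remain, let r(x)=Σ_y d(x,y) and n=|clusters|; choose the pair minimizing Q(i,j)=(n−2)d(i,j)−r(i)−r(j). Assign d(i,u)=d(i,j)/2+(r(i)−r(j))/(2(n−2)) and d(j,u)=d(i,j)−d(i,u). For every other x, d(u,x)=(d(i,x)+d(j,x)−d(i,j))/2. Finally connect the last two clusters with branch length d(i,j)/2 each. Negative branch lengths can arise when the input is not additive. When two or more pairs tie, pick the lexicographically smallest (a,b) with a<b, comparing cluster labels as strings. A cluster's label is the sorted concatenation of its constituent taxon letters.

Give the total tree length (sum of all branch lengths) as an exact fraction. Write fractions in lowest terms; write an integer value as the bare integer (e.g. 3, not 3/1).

263/4

iteration 1: select G,Q (d=14, Q=-171); attach at lengths (73/6, 11/6); label the merged cluster GQ
  updated: d(E,GQ)=27/2, d(GQ,U)=20, d(GQ,V)=38
iteration 2: select E,GQ (d=27/2, Q=-116); attach at lengths (27/4, 27/4); label the merged cluster EGQ
  updated: d(EGQ,U)=39/4, d(EGQ,V)=139/4
iteration 3: select EGQ,U (d=39/4, Q=-153/2); attach at lengths (25/4, 7/2); label the merged cluster EGQU
  updated: d(EGQU,V)=57/2
iteration 4: select EGQU,V (d=57/2); attach at lengths (57/4, 57/4); label the merged cluster EGQUV
final tree: (((E:27/4,(G:73/6,Q:11/6):27/4):25/4,U:7/2):57/4,V:57/4)
total length: 263/4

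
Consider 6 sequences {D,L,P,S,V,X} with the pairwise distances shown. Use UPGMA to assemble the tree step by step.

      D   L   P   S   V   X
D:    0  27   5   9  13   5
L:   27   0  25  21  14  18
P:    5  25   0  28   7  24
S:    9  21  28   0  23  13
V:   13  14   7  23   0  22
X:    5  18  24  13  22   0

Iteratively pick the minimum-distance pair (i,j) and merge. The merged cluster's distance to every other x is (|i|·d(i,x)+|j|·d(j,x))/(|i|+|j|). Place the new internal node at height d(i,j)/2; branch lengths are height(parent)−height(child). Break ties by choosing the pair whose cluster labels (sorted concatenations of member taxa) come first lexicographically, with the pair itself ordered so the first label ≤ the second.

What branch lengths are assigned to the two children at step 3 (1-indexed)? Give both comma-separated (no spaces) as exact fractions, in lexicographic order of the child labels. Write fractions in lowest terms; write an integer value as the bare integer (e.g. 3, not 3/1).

13/2,13/2

step 1: merge (D,P) at d=5; branch lengths D→5/2, P→5/2; new cluster DP
  updated: d(DP,L)=26, d(DP,S)=37/2, d(DP,V)=10, d(DP,X)=29/2
step 2: merge (DP,V) at d=10; branch lengths DP→5/2, V→5; new cluster DPV
  updated: d(DPV,L)=22, d(DPV,S)=20, d(DPV,X)=17
step 3: merge (S,X) at d=13; branch lengths S→13/2, X→13/2; new cluster SX
  updated: d(DPV,SX)=37/2, d(L,SX)=39/2
step 4: merge (DPV,SX) at d=37/2; branch lengths DPV→17/4, SX→11/4; new cluster DPSVX
  updated: d(DPSVX,L)=21
step 5: merge (DPSVX,L) at d=21; branch lengths DPSVX→5/4, L→21/2; new cluster DLPSVX
final tree: ((((D:5/2,P:5/2):5/2,V:5):17/4,(S:13/2,X:13/2):11/4):5/4,L:21/2)
total length: 177/4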